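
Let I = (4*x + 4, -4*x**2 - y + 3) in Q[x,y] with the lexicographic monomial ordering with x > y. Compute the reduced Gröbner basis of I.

f_1 = 4*x + 4, LT = x.
f_2 = -4*x**2 - y + 3, LT = x**2.

S(f_1,f_2): lcm = x**2. S = x - 1/4*y + 3/4.
  leading term x: subtract (1/4)·f_1 from x - 1/4*y + 3/4 → -1/4*y - 1/4
  leading term y: no divisor's leading term divides it; move -1/4*y to the remainder.
  leading term 1: no divisor's leading term divides it; move -1/4 to the remainder.
  remainder -1/4*y - 1/4 ≠ 0; add g_3 = -1/4*y - 1/4 to the basis.

The other S-polynomials (S(f_1,g_3), S(f_2,g_3)) all reduce to 0 modulo the current basis, so we have a Gröbner basis.
Inter-reduce: drop elements whose leading term is divisible by another's, tail-reduce, and make monic.

G = {x + 1, y + 1}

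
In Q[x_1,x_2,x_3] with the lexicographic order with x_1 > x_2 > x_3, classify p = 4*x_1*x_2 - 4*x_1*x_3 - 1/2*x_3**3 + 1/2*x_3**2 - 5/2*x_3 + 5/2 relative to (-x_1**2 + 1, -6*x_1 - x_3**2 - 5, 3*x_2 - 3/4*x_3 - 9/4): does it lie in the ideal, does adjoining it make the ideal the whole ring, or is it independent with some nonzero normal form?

First compute the reduced Gröbner basis of I by Buchberger's algorithm.
f_1 = -x_1**2 + 1, LT = x_1**2.
f_2 = -6*x_1 - x_3**2 - 5, LT = x_1.
f_3 = 3*x_2 - 3/4*x_3 - 9/4, LT = x_2.

S(f_1,f_2): lcm = x_1**2. S = -1/6*x_1*x_3**2 - 5/6*x_1 - 1.
  leading term x_1*x_3**2: subtract (1/36*x_3**2)·f_2 from -1/6*x_1*x_3**2 - 5/6*x_1 - 1 → -5/6*x_1 + 1/36*x_3**4 + 5/36*x_3**2 - 1
  leading term x_1: subtract (5/36)·f_2 from -5/6*x_1 + 1/36*x_3**4 + 5/36*x_3**2 - 1 → 1/36*x_3**4 + 5/18*x_3**2 - 11/36
  leading term x_3**4: no divisor's leading term divides it; move 1/36*x_3**4 to the remainder.
  leading term x_3**2: no divisor's leading term divides it; move 5/18*x_3**2 to the remainder.
  leading term 1: no divisor's leading term divides it; move -11/36 to the remainder.
  remainder 1/36*x_3**4 + 5/18*x_3**2 - 11/36 ≠ 0; add h_4 = 1/36*x_3**4 + 5/18*x_3**2 - 11/36 to the basis.

The other S-polynomials (S(f_1,f_3), S(f_2,f_3), S(f_1,h_4), S(f_2,h_4), S(f_3,h_4)) all reduce to 0 modulo the current basis, so we have a Gröbner basis.
Inter-reduce: drop elements whose leading term is divisible by another's, tail-reduce, and make monic.
Reduced Gröbner basis: {x_1 + 1/6*x_3**2 + 5/6, x_2 - 1/4*x_3 - 3/4, x_3**4 + 10*x_3**2 - 11}.
Label its elements g_1 = x_1 + 1/6*x_3**2 + 5/6, g_2 = x_2 - 1/4*x_3 - 3/4, g_3 = x_3**4 + 10*x_3**2 - 11.

Reduce p = 4*x_1*x_2 - 4*x_1*x_3 - 1/2*x_3**3 + 1/2*x_3**2 - 5/2*x_3 + 5/2 modulo G:
  leading term x_1*x_2: subtract (4*x_2)·g_1 from 4*x_1*x_2 - 4*x_1*x_3 - 1/2*x_3**3 + 1/2*x_3**2 - 5/2*x_3 + 5/2 → -4*x_1*x_3 - 2/3*x_2*x_3**2 - 10/3*x_2 - 1/2*x_3**3 + 1/2*x_3**2 - 5/2*x_3 + 5/2
  leading term x_1*x_3: subtract (-4*x_3)·g_1 from -4*x_1*x_3 - 2/3*x_2*x_3**2 - 10/3*x_2 - 1/2*x_3**3 + 1/2*x_3**2 - 5/2*x_3 + 5/2 → -2/3*x_2*x_3**2 - 10/3*x_2 + 1/6*x_3**3 + 1/2*x_3**2 + 5/6*x_3 + 5/2
  leading term x_2*x_3**2: subtract (-2/3*x_3**2)·g_2 from -2/3*x_2*x_3**2 - 10/3*x_2 + 1/6*x_3**3 + 1/2*x_3**2 + 5/6*x_3 + 5/2 → -10/3*x_2 + 5/6*x_3 + 5/2
  leading term x_2: subtract (-10/3)·g_2 from -10/3*x_2 + 5/6*x_3 + 5/2 → 0
  normal form = 0.
Since the normal form is 0, p ∈ I.

4*x_1*x_2 - 4*x_1*x_3 - 1/2*x_3**3 + 1/2*x_3**2 - 5/2*x_3 + 5/2 lies in I (it reduces to 0).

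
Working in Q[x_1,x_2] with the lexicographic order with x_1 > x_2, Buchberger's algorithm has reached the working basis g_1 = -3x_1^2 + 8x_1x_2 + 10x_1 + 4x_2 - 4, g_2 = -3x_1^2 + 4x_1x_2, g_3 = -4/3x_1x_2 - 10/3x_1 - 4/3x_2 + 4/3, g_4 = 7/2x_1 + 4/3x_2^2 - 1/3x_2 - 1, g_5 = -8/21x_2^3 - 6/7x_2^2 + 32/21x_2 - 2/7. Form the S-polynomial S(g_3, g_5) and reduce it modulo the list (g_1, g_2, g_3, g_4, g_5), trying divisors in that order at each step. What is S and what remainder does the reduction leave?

lcm(LM(g_3), LM(g_5)) = x_1x_2^3.
S = (lcm/LT(g_3))·g_3 − (lcm/LT(g_5))·g_5 = 1/4x_1x_2^2 + 4x_1x_2 - 3/4x_1 + x_2^3 - x_2^2.
Reduce S modulo (g_1, g_2, g_3, g_4, g_5) in that order:
  leading term x_1x_2^2: subtract (-3/16x_2)·g_3 from 1/4x_1x_2^2 + 4x_1x_2 - 3/4x_1 + x_2^3 - x_2^2 → 27/8x_1x_2 - 3/4x_1 + x_2^3 - 5/4x_2^2 + 1/4x_2
  leading term x_1x_2: subtract (-81/32)·g_3 from 27/8x_1x_2 - 3/4x_1 + x_2^3 - 5/4x_2^2 + 1/4x_2 → -147/16x_1 + x_2^3 - 5/4x_2^2 - 25/8x_2 + 27/8
  leading term x_1: subtract (-21/8)·g_4 from -147/16x_1 + x_2^3 - 5/4x_2^2 - 25/8x_2 + 27/8 → x_2^3 + 9/4x_2^2 - 4x_2 + 3/4
  leading term x_2^3: subtract (-21/8)·g_5 from x_2^3 + 9/4x_2^2 - 4x_2 + 3/4 → 0
The remainder is 0, so this S-polynomial contributes no new basis element.

S(g_3, g_5) = 1/4x_1x_2^2 + 4x_1x_2 - 3/4x_1 + x_2^3 - x_2^2; remainder on division = 0.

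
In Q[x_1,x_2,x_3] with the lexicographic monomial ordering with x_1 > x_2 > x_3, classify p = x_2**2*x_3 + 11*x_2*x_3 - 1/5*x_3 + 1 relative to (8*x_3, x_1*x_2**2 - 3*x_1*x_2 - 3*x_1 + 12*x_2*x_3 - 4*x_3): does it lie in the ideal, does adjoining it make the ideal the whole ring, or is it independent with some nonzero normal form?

Adjoining x_2**2*x_3 + 11*x_2*x_3 - 1/5*x_3 + 1 makes the ideal the whole ring: the system is inconsistent.

First compute the reduced Gröbner basis of I by Buchberger's algorithm.
f_1 = 8*x_3, LT = x_3.
f_2 = x_1*x_2**2 - 3*x_1*x_2 - 3*x_1 + 12*x_2*x_3 - 4*x_3, LT = x_1*x_2**2.

S(f_1,f_2): leading monomials are coprime, so the S-polynomial reduces to 0 (Buchberger's first criterion).
Every S-polynomial of the final basis reduces to 0, so we have a Gröbner basis.
Inter-reduce: drop elements whose leading term is divisible by another's, tail-reduce, and make monic.
Reduced Gröbner basis: {x_1*x_2**2 - 3*x_1*x_2 - 3*x_1, x_3}.
Label its elements g_1 = x_1*x_2**2 - 3*x_1*x_2 - 3*x_1, g_2 = x_3.

Reduce p = x_2**2*x_3 + 11*x_2*x_3 - 1/5*x_3 + 1 modulo G:
  leading term x_2**2*x_3: subtract (x_2**2)·g_2 from x_2**2*x_3 + 11*x_2*x_3 - 1/5*x_3 + 1 → 11*x_2*x_3 - 1/5*x_3 + 1
  leading term x_2*x_3: subtract (11*x_2)·g_2 from 11*x_2*x_3 - 1/5*x_3 + 1 → -1/5*x_3 + 1
  leading term x_3: subtract (-1/5)·g_2 from -1/5*x_3 + 1 → 1
  leading term 1: no divisor's leading term divides it; move 1 to the remainder.
  normal form = 1.
The normal form is nonzero, so p ∉ I. Since p minus its normal form lies in I, I + (p) = I + (r) where r = 1; decide whether this ideal is the whole ring.
Here r = 1 is a nonzero constant, hence a unit: 1 ∈ I + (p), the Gröbner basis of I + (p) is {1}, and the enlarged system has no common solution — adjoining p is inconsistent.

The remainder on division by a Gröbner basis is unique — it is the normal form.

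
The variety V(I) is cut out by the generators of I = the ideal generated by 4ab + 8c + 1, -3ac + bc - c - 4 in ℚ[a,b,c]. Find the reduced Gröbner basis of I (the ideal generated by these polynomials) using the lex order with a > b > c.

f_1 = 4ab + 8c + 1, LT = ab.
f_2 = -3ac + bc - c - 4, LT = ac.

S(f_1,f_2): lcm = abc. S = ⅓b²c - ⅓bc - 4/3b + 2c² + ¼c.
  leading term b²c: no divisor's leading term divides it; move ⅓b²c to the remainder.
  leading term bc: no divisor's leading term divides it; move -⅓bc to the remainder.
  leading term b: no divisor's leading term divides it; move -4/3b to the remainder.
  leading term c²: no divisor's leading term divides it; move 2c² to the remainder.
  leading term c: no divisor's leading term divides it; move ¼c to the remainder.
  remainder ⅓b²c - ⅓bc - 4/3b + 2c² + ¼c ≠ 0; add g_3 = ⅓b²c - ⅓bc - 4/3b + 2c² + ¼c to the basis.

The other S-polynomials (S(f_1,g_3), S(f_2,g_3)) all reduce to 0 modulo the current basis, so we have a Gröbner basis.

G = {ab + 2c + ¼, ac - ⅓bc + ⅓c + 4/3, b²c - bc - 4b + 6c² + ¾c}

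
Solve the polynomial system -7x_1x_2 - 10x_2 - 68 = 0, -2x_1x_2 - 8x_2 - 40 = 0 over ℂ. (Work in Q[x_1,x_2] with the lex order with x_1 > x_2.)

Compute a lex Gröbner basis by Buchberger's algorithm.
f_1 = -7x_1x_2 - 10x_2 - 68, LT = x_1x_2.
f_2 = -2x_1x_2 - 8x_2 - 40, LT = x_1x_2.

S(f_1,f_2): lcm = x_1x_2. S = -\tfrac{18}{7}x_2 - \tfrac{72}{7}.
  reduce S modulo (f_1, f_2):
  remainder -\tfrac{18}{7}x_2 - \tfrac{72}{7} ≠ 0; add h_3 = -\tfrac{18}{7}x_2 - \tfrac{72}{7} to the basis.

S(f_1,h_3): lcm = x_1x_2. S = -4x_1 + \tfrac{10}{7}x_2 + \tfrac{68}{7}.
  reduce S modulo (f_1, f_2, h_3):
  remainder -4x_1 + 4 ≠ 0; add h_4 = -4x_1 + 4 to the basis.

The other S-polynomials (S(f_2,h_3), S(f_1,h_4), S(f_2,h_4), S(h_3,h_4)) all reduce to 0 modulo the current basis, so we have a Gröbner basis.
Inter-reduce: drop elements whose leading term is divisible by another's, tail-reduce, and make monic.
Reduced Gröbner basis: {x_1 - 1, x_2 + 4}.

The lex basis is triangular: the last element involves only x_2. Solving x_2 + 4 = 0 gives x_2 ∈ {-4}; substituting each value into the earlier elements determines the remaining variables.
  x_2 = -4: the earlier basis element becomes x_1 - 1 = 0, giving x_1 = 1 — point (1, -4).

{(1, -4)}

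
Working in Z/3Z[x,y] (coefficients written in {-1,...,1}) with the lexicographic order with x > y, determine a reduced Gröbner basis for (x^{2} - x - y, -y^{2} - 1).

f_1 = x^{2} - x - y, LT = x^{2}.
f_2 = -y^{2} - 1, LT = y^{2}.

S(f_1,f_2): leading monomials are coprime, so the S-polynomial reduces to 0 (Buchberger's first criterion).
Every S-polynomial of the final basis reduces to 0, so we have a Gröbner basis.

G = {x^{2} - x - y, y^{2} + 1}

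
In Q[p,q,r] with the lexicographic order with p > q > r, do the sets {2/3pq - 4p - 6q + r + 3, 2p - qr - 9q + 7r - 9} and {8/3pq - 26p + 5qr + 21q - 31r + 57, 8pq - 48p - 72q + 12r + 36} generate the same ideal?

Yes, the ideals are equal.

For a fixed monomial order, each ideal has a unique reduced Gröbner basis; comparing bases decides equality.
Buchberger on the first generating set:
f_1 = 2/3pq - 4p - 6q + r + 3, LT = pq.
f_2 = 2p - qr - 9q + 7r - 9, LT = p.

S(f_1,f_2): lcm = pq. S = -6p + 1/2q^2r + 9/2q^2 - 7/2qr - 9/2q + 3/2r + 9/2.
  leading term p: subtract (-3)·f_2 from -6p + 1/2q^2r + 9/2q^2 - 7/2qr - 9/2q + 3/2r + 9/2 → 1/2q^2r + 9/2q^2 - 13/2qr - 63/2q + 45/2r - 45/2
  leading term q^2r: no divisor's leading term divides it; move 1/2q^2r to the remainder.
  leading term q^2: no divisor's leading term divides it; move 9/2q^2 to the remainder.
  leading term qr: no divisor's leading term divides it; move -13/2qr to the remainder.
  leading term q: no divisor's leading term divides it; move -63/2q to the remainder.
  leading term r: no divisor's leading term divides it; move 45/2r to the remainder.
  leading term 1: no divisor's leading term divides it; move -45/2 to the remainder.
  remainder 1/2q^2r + 9/2q^2 - 13/2qr - 63/2q + 45/2r - 45/2 ≠ 0; add g_3 = 1/2q^2r + 9/2q^2 - 13/2qr - 63/2q + 45/2r - 45/2 to the basis.

The other S-polynomials (S(f_1,g_3), S(f_2,g_3)) all reduce to 0 modulo the current basis, so we have a Gröbner basis.
Inter-reduce: drop elements whose leading term is divisible by another's, tail-reduce, and make monic.
Reduced Gröbner basis: {p - 1/2qr - 9/2q + 7/2r - 9/2, q^2r + 9q^2 - 13qr - 63q + 45r - 45}.

Buchberger on the second generating set:
h_1 = 8/3pq - 26p + 5qr + 21q - 31r + 57, LT = pq.
h_2 = 8pq - 48p - 72q + 12r + 36, LT = pq.

S(h_1,h_2): lcm = pq. S = -15/4p + 15/8qr + 135/8q - 105/8r + 135/8.
  leading term p: no divisor's leading term divides it; move -15/4p to the remainder.
  leading term qr: no divisor's leading term divides it; move 15/8qr to the remainder.
  leading term q: no divisor's leading term divides it; move 135/8q to the remainder.
  leading term r: no divisor's leading term divides it; move -105/8r to the remainder.
  leading term 1: no divisor's leading term divides it; move 135/8 to the remainder.
  remainder -15/4p + 15/8qr + 135/8q - 105/8r + 135/8 ≠ 0; add k_3 = -15/4p + 15/8qr + 135/8q - 105/8r + 135/8 to the basis.

S(h_1,k_3): lcm = pq. S = -39/4p + 1/2q^2r + 9/2q^2 - 13/8qr + 99/8q - 93/8r + 171/8.
  leading term p: subtract (13/5)·k_3 from -39/4p + 1/2q^2r + 9/2q^2 - 13/8qr + 99/8q - 93/8r + 171/8 → 1/2q^2r + 9/2q^2 - 13/2qr - 63/2q + 45/2r - 45/2
  leading term q^2r: no divisor's leading term divides it; move 1/2q^2r to the remainder.
  leading term q^2: no divisor's leading term divides it; move 9/2q^2 to the remainder.
  leading term qr: no divisor's leading term divides it; move -13/2qr to the remainder.
  leading term q: no divisor's leading term divides it; move -63/2q to the remainder.
  leading term r: no divisor's leading term divides it; move 45/2r to the remainder.
  leading term 1: no divisor's leading term divides it; move -45/2 to the remainder.
  remainder 1/2q^2r + 9/2q^2 - 13/2qr - 63/2q + 45/2r - 45/2 ≠ 0; add k_4 = 1/2q^2r + 9/2q^2 - 13/2qr - 63/2q + 45/2r - 45/2 to the basis.

The other S-polynomials (S(h_2,k_3), S(h_1,k_4), S(h_2,k_4), S(k_3,k_4)) all reduce to 0 modulo the current basis, so we have a Gröbner basis.
Inter-reduce: drop elements whose leading term is divisible by another's, tail-reduce, and make monic.
Reduced Gröbner basis: {p - 1/2qr - 9/2q + 7/2r - 9/2, q^2r + 9q^2 - 13qr - 63q + 45r - 45}.

The two bases agree; hence the ideals are identical.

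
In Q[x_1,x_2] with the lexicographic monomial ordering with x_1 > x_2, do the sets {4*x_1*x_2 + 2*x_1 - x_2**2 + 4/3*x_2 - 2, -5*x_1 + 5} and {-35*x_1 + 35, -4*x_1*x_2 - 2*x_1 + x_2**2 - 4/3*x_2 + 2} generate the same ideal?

Two ideals are equal iff their reduced Gröbner bases coincide (the reduced basis is unique for a fixed ordering).
Buchberger on the first generating set:
f_1 = 4*x_1*x_2 + 2*x_1 - x_2**2 + 4/3*x_2 - 2, LT = x_1*x_2.
f_2 = -5*x_1 + 5, LT = x_1.

S(f_1,f_2): lcm = x_1*x_2. S = 1/2*x_1 - 1/4*x_2**2 + 4/3*x_2 - 1/2.
  leading term x_1: subtract (-1/10)·f_2 from 1/2*x_1 - 1/4*x_2**2 + 4/3*x_2 - 1/2 → -1/4*x_2**2 + 4/3*x_2
  leading term x_2**2: no divisor's leading term divides it; move -1/4*x_2**2 to the remainder.
  leading term x_2: no divisor's leading term divides it; move 4/3*x_2 to the remainder.
  remainder -1/4*x_2**2 + 4/3*x_2 ≠ 0; add g_3 = -1/4*x_2**2 + 4/3*x_2 to the basis.

S(f_1,g_3): lcm = x_1*x_2**2. S = 35/6*x_1*x_2 - 1/4*x_2**3 + 1/3*x_2**2 - 1/2*x_2.
  leading term x_1*x_2: subtract (35/24)·f_1 from 35/6*x_1*x_2 - 1/4*x_2**3 + 1/3*x_2**2 - 1/2*x_2 → -35/12*x_1 - 1/4*x_2**3 + 43/24*x_2**2 - 22/9*x_2 + 35/12
  leading term x_1: subtract (7/12)·f_2 from -35/12*x_1 - 1/4*x_2**3 + 43/24*x_2**2 - 22/9*x_2 + 35/12 → -1/4*x_2**3 + 43/24*x_2**2 - 22/9*x_2
  leading term x_2**3: subtract (x_2)·g_3 from -1/4*x_2**3 + 43/24*x_2**2 - 22/9*x_2 → 11/24*x_2**2 - 22/9*x_2
  leading term x_2**2: subtract (-11/6)·g_3 from 11/24*x_2**2 - 22/9*x_2 → 0
  remainder 0.

S(f_2,g_3): leading monomials are coprime, so the S-polynomial reduces to 0 (Buchberger's first criterion).
Every S-polynomial of the final basis reduces to 0, so we have a Gröbner basis.
Inter-reduce: drop elements whose leading term is divisible by another's, tail-reduce, and make monic.
Reduced Gröbner basis: {x_1 - 1, x_2**2 - 16/3*x_2}.

Buchberger on the second generating set:
h_1 = -35*x_1 + 35, LT = x_1.
h_2 = -4*x_1*x_2 - 2*x_1 + x_2**2 - 4/3*x_2 + 2, LT = x_1*x_2.

S(h_1,h_2): lcm = x_1*x_2. S = -1/2*x_1 + 1/4*x_2**2 - 4/3*x_2 + 1/2.
  leading term x_1: subtract (1/70)·h_1 from -1/2*x_1 + 1/4*x_2**2 - 4/3*x_2 + 1/2 → 1/4*x_2**2 - 4/3*x_2
  leading term x_2**2: no divisor's leading term divides it; move 1/4*x_2**2 to the remainder.
  leading term x_2: no divisor's leading term divides it; move -4/3*x_2 to the remainder.
  remainder 1/4*x_2**2 - 4/3*x_2 ≠ 0; add k_3 = 1/4*x_2**2 - 4/3*x_2 to the basis.

S(h_1,k_3): leading monomials are coprime, so the S-polynomial reduces to 0 (Buchberger's first criterion).
S(h_2,k_3): lcm = x_1*x_2**2. S = 35/6*x_1*x_2 - 1/4*x_2**3 + 1/3*x_2**2 - 1/2*x_2.
  leading term x_1*x_2: subtract (-1/6*x_2)·h_1 from 35/6*x_1*x_2 - 1/4*x_2**3 + 1/3*x_2**2 - 1/2*x_2 → -1/4*x_2**3 + 1/3*x_2**2 + 16/3*x_2
  leading term x_2**3: subtract (-x_2)·k_3 from -1/4*x_2**3 + 1/3*x_2**2 + 16/3*x_2 → -x_2**2 + 16/3*x_2
  leading term x_2**2: subtract (-4)·k_3 from -x_2**2 + 16/3*x_2 → 0
  remainder 0.

Every S-polynomial of the final basis reduces to 0, so we have a Gröbner basis.
Inter-reduce: drop elements whose leading term is divisible by another's, tail-reduce, and make monic.
Reduced Gröbner basis: {x_1 - 1, x_2**2 - 16/3*x_2}.

The two bases agree; hence the ideals are identical.

Yes, the ideals are equal.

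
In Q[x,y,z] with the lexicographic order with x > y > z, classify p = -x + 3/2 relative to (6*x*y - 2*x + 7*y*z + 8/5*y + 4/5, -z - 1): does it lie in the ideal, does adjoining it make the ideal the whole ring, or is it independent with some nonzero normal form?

First compute the reduced Gröbner basis of I by Buchberger's algorithm.
f_1 = 6*x*y - 2*x + 7*y*z + 8/5*y + 4/5, LT = x*y.
f_2 = -z - 1, LT = z.

The S-polynomials (S(f_1,f_2)) all reduce to 0 modulo the current basis, so we have a Gröbner basis.
Inter-reduce: drop elements whose leading term is divisible by another's, tail-reduce, and make monic.
Reduced Gröbner basis: {x*y - 1/3*x - 9/10*y + 2/15, z + 1}.
Label its elements g_1 = x*y - 1/3*x - 9/10*y + 2/15, g_2 = z + 1.

Reduce p = -x + 3/2 modulo G:
  leading term x: no divisor's leading term divides it; move -x to the remainder.
  leading term 1: no divisor's leading term divides it; move 3/2 to the remainder.
  normal form = -x + 3/2.
The normal form is nonzero, so p ∉ I. Since p minus its normal form lies in I, I + (p) = I + (r) where r = -x + 3/2; decide whether this ideal is the whole ring.
Run Buchberger on G together with r (pairs among the g_i already reduce to 0 since G is a Gröbner basis):
g_1 = x*y - 1/3*x - 9/10*y + 2/15, LT = x*y.
g_2 = z + 1, LT = z.
r = -x + 3/2, LT = x.

S(g_1,r): lcm = x*y. S = -1/3*x + 3/5*y + 2/15.
  leading term x: subtract (1/3)·r from -1/3*x + 3/5*y + 2/15 → 3/5*y - 11/30
  leading term y: no divisor's leading term divides it; move 3/5*y to the remainder.
  leading term 1: no divisor's leading term divides it; move -11/30 to the remainder.
  remainder 3/5*y - 11/30 ≠ 0; add m_4 = 3/5*y - 11/30 to the basis.

The other S-polynomials (S(g_1,g_2), S(g_2,r), S(g_1,m_4), S(g_2,m_4), S(r,m_4)) all reduce to 0 modulo the current basis, so we have a Gröbner basis.
Inter-reduce: drop elements whose leading term is divisible by another's, tail-reduce, and make monic.
Reduced Gröbner basis: {x - 3/2, y - 11/18, z + 1}.
The reduced Gröbner basis of I + (p) is {x - 3/2, y - 11/18, z + 1} ≠ {1}, a proper ideal, so the enlarged system stays consistent: p is independent of I, with normal form -x + 3/2.

The remainder on division by a Gröbner basis is unique — it is the normal form.

-x + 3/2 is independent of I; its normal form modulo I is -x + 3/2.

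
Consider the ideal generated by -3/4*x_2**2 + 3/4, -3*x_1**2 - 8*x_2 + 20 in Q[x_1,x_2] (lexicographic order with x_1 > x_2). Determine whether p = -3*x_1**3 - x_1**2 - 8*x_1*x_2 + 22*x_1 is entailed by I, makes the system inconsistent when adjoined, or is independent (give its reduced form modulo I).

First compute the reduced Gröbner basis of I by Buchberger's algorithm.
f_1 = -3/4*x_2**2 + 3/4, LT = x_2**2.
f_2 = -3*x_1**2 - 8*x_2 + 20, LT = x_1**2.

The S-polynomials (S(f_1,f_2)) all reduce to 0 modulo the current basis, so we have a Gröbner basis.
Inter-reduce: drop elements whose leading term is divisible by another's, tail-reduce, and make monic.
Reduced Gröbner basis: {x_1**2 + 8/3*x_2 - 20/3, x_2**2 - 1}.
Label its elements g_1 = x_1**2 + 8/3*x_2 - 20/3, g_2 = x_2**2 - 1.

Reduce p = -3*x_1**3 - x_1**2 - 8*x_1*x_2 + 22*x_1 modulo G:
  leading term x_1**3: subtract (-3*x_1)·g_1 from -3*x_1**3 - x_1**2 - 8*x_1*x_2 + 22*x_1 → -x_1**2 + 2*x_1
  leading term x_1**2: subtract (-1)·g_1 from -x_1**2 + 2*x_1 → 2*x_1 + 8/3*x_2 - 20/3
  leading term x_1: no divisor's leading term divides it; move 2*x_1 to the remainder.
  leading term x_2: no divisor's leading term divides it; move 8/3*x_2 to the remainder.
  leading term 1: no divisor's leading term divides it; move -20/3 to the remainder.
  normal form = 2*x_1 + 8/3*x_2 - 20/3.
The normal form is nonzero, so p ∉ I. Since p minus its normal form lies in I, I + (p) = I + (r) where r = 2*x_1 + 8/3*x_2 - 20/3; decide whether this ideal is the whole ring.
Run Buchberger on G together with r (pairs among the g_i already reduce to 0 since G is a Gröbner basis):
g_1 = x_1**2 + 8/3*x_2 - 20/3, LT = x_1**2.
g_2 = x_2**2 - 1, LT = x_2**2.
r = 2*x_1 + 8/3*x_2 - 20/3, LT = x_1.

S(g_1,r): lcm = x_1**2. S = -4/3*x_1*x_2 + 10/3*x_1 + 8/3*x_2 - 20/3.
  leading term x_1*x_2: subtract (-2/3*x_2)·r from -4/3*x_1*x_2 + 10/3*x_1 + 8/3*x_2 - 20/3 → 10/3*x_1 + 16/9*x_2**2 - 16/9*x_2 - 20/3
  leading term x_1: subtract (5/3)·r from 10/3*x_1 + 16/9*x_2**2 - 16/9*x_2 - 20/3 → 16/9*x_2**2 - 56/9*x_2 + 40/9
  leading term x_2**2: subtract (16/9)·g_2 from 16/9*x_2**2 - 56/9*x_2 + 40/9 → -56/9*x_2 + 56/9
  leading term x_2: no divisor's leading term divides it; move -56/9*x_2 to the remainder.
  leading term 1: no divisor's leading term divides it; move 56/9 to the remainder.
  remainder -56/9*x_2 + 56/9 ≠ 0; add m_4 = -56/9*x_2 + 56/9 to the basis.

The other S-polynomials (S(g_1,g_2), S(g_2,r), S(g_1,m_4), S(g_2,m_4), S(r,m_4)) all reduce to 0 modulo the current basis, so we have a Gröbner basis.
Inter-reduce: drop elements whose leading term is divisible by another's, tail-reduce, and make monic.
Reduced Gröbner basis: {x_1 - 2, x_2 - 1}.
The reduced Gröbner basis of I + (p) is {x_1 - 2, x_2 - 1} ≠ {1}, a proper ideal, so the enlarged system stays consistent: p is independent of I, with normal form 2*x_1 + 8/3*x_2 - 20/3.

-3*x_1**3 - x_1**2 - 8*x_1*x_2 + 22*x_1 is independent of I; its normal form modulo I is 2*x_1 + 8/3*x_2 - 20/3.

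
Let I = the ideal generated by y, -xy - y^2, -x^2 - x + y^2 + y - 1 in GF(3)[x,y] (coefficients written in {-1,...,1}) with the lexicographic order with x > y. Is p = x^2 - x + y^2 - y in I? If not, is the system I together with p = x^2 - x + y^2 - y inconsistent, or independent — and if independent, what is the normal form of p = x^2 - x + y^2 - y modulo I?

First compute the reduced Gröbner basis of I by Buchberger's algorithm.
f_1 = y, LT = y.
f_2 = -xy - y^2, LT = xy.
f_3 = -x^2 - x + y^2 + y - 1, LT = x^2.

The S-polynomials (S(f_1,f_2), S(f_1,f_3), S(f_2,f_3)) all reduce to 0 modulo the current basis, so we have a Gröbner basis.
Inter-reduce: drop elements whose leading term is divisible by another's, tail-reduce, and make monic.
Reduced Gröbner basis: {x^2 + x + 1, y}.
Label its elements g_1 = x^2 + x + 1, g_2 = y.

Reduce p = x^2 - x + y^2 - y modulo G:
  leading term x^2: subtract (1)·g_1 from x^2 - x + y^2 - y → x + y^2 - y - 1
  leading term x: no divisor's leading term divides it; move x to the remainder.
  leading term y^2: subtract (y)·g_2 from y^2 - y - 1 → -y - 1
  leading term y: subtract (-1)·g_2 from -y - 1 → -1
  leading term 1: no divisor's leading term divides it; move -1 to the remainder.
  normal form = x - 1.
The normal form is nonzero, so p ∉ I. Since p minus its normal form lies in I, I + (p) = I + (r) where r = x - 1; decide whether this ideal is the whole ring.
Run Buchberger on G together with r (pairs among the g_i already reduce to 0 since G is a Gröbner basis):
g_1 = x^2 + x + 1, LT = x^2.
g_2 = y, LT = y.
r = x - 1, LT = x.

The S-polynomials (S(g_1,g_2), S(g_1,r), S(g_2,r)) all reduce to 0 modulo the current basis, so we have a Gröbner basis.
Inter-reduce: drop elements whose leading term is divisible by another's, tail-reduce, and make monic.
Reduced Gröbner basis: {x - 1, y}.
The reduced Gröbner basis of I + (p) is {x - 1, y} ≠ {1}, a proper ideal, so the enlarged system stays consistent: p is independent of I, with normal form x - 1.

x^2 - x + y^2 - y is independent of I; its normal form modulo I is x - 1.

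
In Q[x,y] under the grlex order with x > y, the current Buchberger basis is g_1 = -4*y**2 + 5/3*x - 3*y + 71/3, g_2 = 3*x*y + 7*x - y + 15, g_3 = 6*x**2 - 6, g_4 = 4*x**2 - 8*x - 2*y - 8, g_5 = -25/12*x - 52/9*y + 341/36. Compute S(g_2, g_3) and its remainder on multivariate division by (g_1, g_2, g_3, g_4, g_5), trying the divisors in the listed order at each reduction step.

S(g_2, g_3) = 7/3*x**2 - 1/3*x*y + 5*x + y; remainder on division = -10216/675*y + 20432/675.

lcm(LM(g_2), LM(g_3)) = x**2*y.
S = (lcm/LT(g_2))·g_2 − (lcm/LT(g_3))·g_3 = 7/3*x**2 - 1/3*x*y + 5*x + y.
Reduce S modulo (g_1, g_2, g_3, g_4, g_5) in that order:
  leading term x**2: subtract (7/18)·g_3 from 7/3*x**2 - 1/3*x*y + 5*x + y → -1/3*x*y + 5*x + y + 7/3
  leading term x*y: subtract (-1/9)·g_2 from -1/3*x*y + 5*x + y + 7/3 → 52/9*x + 8/9*y + 4
  leading term x: subtract (-208/75)·g_5 from 52/9*x + 8/9*y + 4 → -10216/675*y + 20432/675
  leading term y: no divisor's leading term divides it; move -10216/675*y to the remainder.
  leading term 1: no divisor's leading term divides it; move 20432/675 to the remainder.
The remainder -10216/675*y + 20432/675 is nonzero, so it would be added as the next basis element.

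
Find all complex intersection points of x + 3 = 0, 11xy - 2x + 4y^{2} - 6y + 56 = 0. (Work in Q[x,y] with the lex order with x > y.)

{(-3, 2), (-3, 31/4)}

Compute a lex Gröbner basis by Buchberger's algorithm.
f_1 = x + 3, LT = x.
f_2 = 11xy - 2x + 4y^{2} - 6y + 56, LT = xy.

S(f_1,f_2): lcm = xy. S = \tfrac{2}{11}x - \tfrac{4}{11}y^{2} + \tfrac{39}{11}y - \tfrac{56}{11}.
  reduce S modulo (f_1, f_2):
  remainder -\tfrac{4}{11}y^{2} + \tfrac{39}{11}y - \tfrac{62}{11} ≠ 0; add h_3 = -\tfrac{4}{11}y^{2} + \tfrac{39}{11}y - \tfrac{62}{11} to the basis.

The other S-polynomials (S(f_1,h_3), S(f_2,h_3)) all reduce to 0 modulo the current basis, so we have a Gröbner basis.
Inter-reduce: drop elements whose leading term is divisible by another's, tail-reduce, and make monic.
Reduced Gröbner basis: {x + 3, y^{2} - \tfrac{39}{4}y + \tfrac{31}{2}}.

Elimination: the polynomial y^{2} - \tfrac{39}{4}y + \tfrac{31}{2} lies in the elimination ideal for y, so y ∈ {2, 31/4}. For each such y, the remaining basis elements (now univariate) give the rest of the solution.
  y = 2: the earlier basis element becomes x + 3 = 0, giving x = -3 — point (-3, 2).
  y = 31/4: the earlier basis element becomes x + 3 = 0, giving x = -3 — point (-3, 31/4).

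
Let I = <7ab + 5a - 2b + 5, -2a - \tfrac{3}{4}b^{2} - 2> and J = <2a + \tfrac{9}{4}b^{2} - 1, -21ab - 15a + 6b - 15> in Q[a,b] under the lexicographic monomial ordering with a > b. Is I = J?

No, the ideals differ.

Equality of ideals is decidable: compute both reduced Gröbner bases (unique for the ordering) and check whether they agree.
Buchberger on the first generating set:
f_1 = 7ab + 5a - 2b + 5, LT = ab.
f_2 = -2a - \tfrac{3}{4}b^{2} - 2, LT = a.

S(f_1,f_2): lcm = ab. S = \tfrac{5}{7}a - \tfrac{3}{8}b^{3} - \tfrac{9}{7}b + \tfrac{5}{7}.
  leading term a: subtract (-\tfrac{5}{14})·f_2 from \tfrac{5}{7}a - \tfrac{3}{8}b^{3} - \tfrac{9}{7}b + \tfrac{5}{7} → -\tfrac{3}{8}b^{3} - \tfrac{15}{56}b^{2} - \tfrac{9}{7}b
  leading term b^{3}: no divisor's leading term divides it; move -\tfrac{3}{8}b^{3} to the remainder.
  leading term b^{2}: no divisor's leading term divides it; move -\tfrac{15}{56}b^{2} to the remainder.
  leading term b: no divisor's leading term divides it; move -\tfrac{9}{7}b to the remainder.
  remainder -\tfrac{3}{8}b^{3} - \tfrac{15}{56}b^{2} - \tfrac{9}{7}b ≠ 0; add g_3 = -\tfrac{3}{8}b^{3} - \tfrac{15}{56}b^{2} - \tfrac{9}{7}b to the basis.

The other S-polynomials (S(f_1,g_3), S(f_2,g_3)) all reduce to 0 modulo the current basis, so we have a Gröbner basis.
Inter-reduce: drop elements whose leading term is divisible by another's, tail-reduce, and make monic.
Reduced Gröbner basis: {a + \tfrac{3}{8}b^{2} + 1, b^{3} + \tfrac{5}{7}b^{2} + \tfrac{24}{7}b}.

Buchberger on the second generating set:
h_1 = 2a + \tfrac{9}{4}b^{2} - 1, LT = a.
h_2 = -21ab - 15a + 6b - 15, LT = ab.

S(h_1,h_2): lcm = ab. S = -\tfrac{5}{7}a + \tfrac{9}{8}b^{3} - \tfrac{3}{14}b - \tfrac{5}{7}.
  leading term a: subtract (-\tfrac{5}{14})·h_1 from -\tfrac{5}{7}a + \tfrac{9}{8}b^{3} - \tfrac{3}{14}b - \tfrac{5}{7} → \tfrac{9}{8}b^{3} + \tfrac{45}{56}b^{2} - \tfrac{3}{14}b - \tfrac{15}{14}
  leading term b^{3}: no divisor's leading term divides it; move \tfrac{9}{8}b^{3} to the remainder.
  leading term b^{2}: no divisor's leading term divides it; move \tfrac{45}{56}b^{2} to the remainder.
  leading term b: no divisor's leading term divides it; move -\tfrac{3}{14}b to the remainder.
  leading term 1: no divisor's leading term divides it; move -\tfrac{15}{14} to the remainder.
  remainder \tfrac{9}{8}b^{3} + \tfrac{45}{56}b^{2} - \tfrac{3}{14}b - \tfrac{15}{14} ≠ 0; add k_3 = \tfrac{9}{8}b^{3} + \tfrac{45}{56}b^{2} - \tfrac{3}{14}b - \tfrac{15}{14} to the basis.

The other S-polynomials (S(h_1,k_3), S(h_2,k_3)) all reduce to 0 modulo the current basis, so we have a Gröbner basis.
Inter-reduce: drop elements whose leading term is divisible by another's, tail-reduce, and make monic.
Reduced Gröbner basis: {a + \tfrac{9}{8}b^{2} - \tfrac{1}{2}, b^{3} + \tfrac{5}{7}b^{2} - \tfrac{4}{21}b - \tfrac{20}{21}}.

These differ, so the ideals are not equal.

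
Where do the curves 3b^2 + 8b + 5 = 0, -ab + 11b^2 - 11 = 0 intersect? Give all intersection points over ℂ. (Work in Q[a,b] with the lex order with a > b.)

{(-176/15, -5/3), (0, -1)}

Compute a lex Gröbner basis by Buchberger's algorithm.
f_1 = 3b^2 + 8b + 5, LT = b^2.
f_2 = -ab + 11b^2 - 11, LT = ab.

S(f_1,f_2): lcm = ab^2. S = 8/3ab + 5/3a + 11b^3 - 11b.
  leading term ab: subtract (-8/3)·f_2 from 8/3ab + 5/3a + 11b^3 - 11b → 5/3a + 11b^3 + 88/3b^2 - 11b - 88/3
  leading term a: no divisor's leading term divides it; move 5/3a to the remainder.
  leading term b^3: subtract (11/3b)·f_1 from 11b^3 + 88/3b^2 - 11b - 88/3 → -88/3b - 88/3
  leading term b: no divisor's leading term divides it; move -88/3b to the remainder.
  leading term 1: no divisor's leading term divides it; move -88/3 to the remainder.
  remainder 5/3a - 88/3b - 88/3 ≠ 0; add h_3 = 5/3a - 88/3b - 88/3 to the basis.

The other S-polynomials (S(f_1,h_3), S(f_2,h_3)) all reduce to 0 modulo the current basis, so we have a Gröbner basis.
Inter-reduce: drop elements whose leading term is divisible by another's, tail-reduce, and make monic.
Reduced Gröbner basis: {a - 88/5b - 88/5, b^2 + 8/3b + 5/3}.

Elimination: the polynomial b^2 + 8/3b + 5/3 lies in the elimination ideal for b, so b ∈ {-5/3, -1}. For each such b, the remaining basis elements (now univariate) give the rest of the solution.
  b = -5/3: the earlier basis element becomes a + 176/15 = 0, giving a = -176/15 — point (-176/15, -5/3).
  b = -1: the earlier basis element becomes a = 0, giving a = 0 — point (0, -1).
Each listed point satisfies every original equation (direct substitution).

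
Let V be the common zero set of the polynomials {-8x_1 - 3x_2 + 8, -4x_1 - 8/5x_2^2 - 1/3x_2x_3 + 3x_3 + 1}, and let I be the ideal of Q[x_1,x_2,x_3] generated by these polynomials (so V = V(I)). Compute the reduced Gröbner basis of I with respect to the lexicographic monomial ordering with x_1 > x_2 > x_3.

G = {x_1 + 3/8x_2 - 1, x_2^2 + 5/24x_2x_3 - 15/16x_2 - 15/8x_3 + 15/8}

f_1 = -8x_1 - 3x_2 + 8, LT = x_1.
f_2 = -4x_1 - 8/5x_2^2 - 1/3x_2x_3 + 3x_3 + 1, LT = x_1.

S(f_1,f_2): lcm = x_1. S = -2/5x_2^2 - 1/12x_2x_3 + 3/8x_2 + 3/4x_3 - 3/4.
  reduce S modulo (f_1, f_2):
  remainder -2/5x_2^2 - 1/12x_2x_3 + 3/8x_2 + 3/4x_3 - 3/4 ≠ 0; add g_3 = -2/5x_2^2 - 1/12x_2x_3 + 3/8x_2 + 3/4x_3 - 3/4 to the basis.

The other S-polynomials (S(f_1,g_3), S(f_2,g_3)) all reduce to 0 modulo the current basis, so we have a Gröbner basis.
Inter-reduce: drop elements whose leading term is divisible by another's, tail-reduce, and make monic.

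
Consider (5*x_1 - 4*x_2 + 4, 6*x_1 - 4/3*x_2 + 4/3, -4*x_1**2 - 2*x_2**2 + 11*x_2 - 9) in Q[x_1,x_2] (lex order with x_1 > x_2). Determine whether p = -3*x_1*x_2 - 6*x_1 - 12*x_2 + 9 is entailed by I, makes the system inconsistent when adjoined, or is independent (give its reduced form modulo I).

Adjoining -3*x_1*x_2 - 6*x_1 - 12*x_2 + 9 makes the ideal the whole ring: the system is inconsistent.

First compute the reduced Gröbner basis of I by Buchberger's algorithm.
f_1 = 5*x_1 - 4*x_2 + 4, LT = x_1.
f_2 = 6*x_1 - 4/3*x_2 + 4/3, LT = x_1.
f_3 = -4*x_1**2 - 2*x_2**2 + 11*x_2 - 9, LT = x_1**2.

S(f_1,f_2): lcm = x_1. S = -26/45*x_2 + 26/45.
  leading term x_2: no divisor's leading term divides it; move -26/45*x_2 to the remainder.
  leading term 1: no divisor's leading term divides it; move 26/45 to the remainder.
  remainder -26/45*x_2 + 26/45 ≠ 0; add h_4 = -26/45*x_2 + 26/45 to the basis.

The other S-polynomials (S(f_1,f_3), S(f_2,f_3), S(f_1,h_4), S(f_2,h_4), S(f_3,h_4)) all reduce to 0 modulo the current basis, so we have a Gröbner basis.
Inter-reduce: drop elements whose leading term is divisible by another's, tail-reduce, and make monic.
Reduced Gröbner basis: {x_1, x_2 - 1}.
Label its elements g_1 = x_1, g_2 = x_2 - 1.

Reduce p = -3*x_1*x_2 - 6*x_1 - 12*x_2 + 9 modulo G:
  leading term x_1*x_2: subtract (-3*x_2)·g_1 from -3*x_1*x_2 - 6*x_1 - 12*x_2 + 9 → -6*x_1 - 12*x_2 + 9
  leading term x_1: subtract (-6)·g_1 from -6*x_1 - 12*x_2 + 9 → -12*x_2 + 9
  leading term x_2: subtract (-12)·g_2 from -12*x_2 + 9 → -3
  leading term 1: no divisor's leading term divides it; move -3 to the remainder.
  normal form = -3.
The normal form is nonzero, so p ∉ I. Since p minus its normal form lies in I, I + (p) = I + (r) where r = -3; decide whether this ideal is the whole ring.
Here r = -3 is a nonzero constant, hence a unit: 1 ∈ I + (p), the Gröbner basis of I + (p) is {1}, and the enlarged system has no common solution — adjoining p is inconsistent.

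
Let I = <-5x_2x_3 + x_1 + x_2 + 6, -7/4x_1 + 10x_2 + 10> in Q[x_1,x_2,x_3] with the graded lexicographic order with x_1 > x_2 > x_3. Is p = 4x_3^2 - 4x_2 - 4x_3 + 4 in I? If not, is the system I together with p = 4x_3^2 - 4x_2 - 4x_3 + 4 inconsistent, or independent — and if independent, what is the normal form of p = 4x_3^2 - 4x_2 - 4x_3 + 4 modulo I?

4x_3^2 - 4x_2 - 4x_3 + 4 is independent of I; its normal form modulo I is 4x_3^2 - 4x_2 - 4x_3 + 4.

First compute the reduced Gröbner basis of I by Buchberger's algorithm.
f_1 = -5x_2x_3 + x_1 + x_2 + 6, LT = x_2x_3.
f_2 = -7/4x_1 + 10x_2 + 10, LT = x_1.

The S-polynomials (S(f_1,f_2)) all reduce to 0 modulo the current basis, so we have a Gröbner basis.
Inter-reduce: drop elements whose leading term is divisible by another's, tail-reduce, and make monic.
Reduced Gröbner basis: {x_2x_3 - 47/35x_2 - 82/35, x_1 - 40/7x_2 - 40/7}.
Label its elements g_1 = x_2x_3 - 47/35x_2 - 82/35, g_2 = x_1 - 40/7x_2 - 40/7.

Reduce p = 4x_3^2 - 4x_2 - 4x_3 + 4 modulo G:
  leading term x_3^2: no divisor's leading term divides it; move 4x_3^2 to the remainder.
  leading term x_2: no divisor's leading term divides it; move -4x_2 to the remainder.
  leading term x_3: no divisor's leading term divides it; move -4x_3 to the remainder.
  leading term 1: no divisor's leading term divides it; move 4 to the remainder.
  normal form = 4x_3^2 - 4x_2 - 4x_3 + 4.
The normal form is nonzero, so p ∉ I. Since p minus its normal form lies in I, I + (p) = I + (r) where r = 4x_3^2 - 4x_2 - 4x_3 + 4; decide whether this ideal is the whole ring.
Run Buchberger on G together with r (pairs among the g_i already reduce to 0 since G is a Gröbner basis):
g_1 = x_2x_3 - 47/35x_2 - 82/35, LT = x_2x_3.
g_2 = x_1 - 40/7x_2 - 40/7, LT = x_1.
r = 4x_3^2 - 4x_2 - 4x_3 + 4, LT = x_3^2.

S(g_1,r): lcm = x_2x_3^2. S = x_2^2 - 12/35x_2x_3 - x_2 - 82/35x_3.
  reduce S modulo (g_1, g_2, r):
  remainder x_2^2 - 1789/1225x_2 - 82/35x_3 - 984/1225 ≠ 0; add m_4 = x_2^2 - 1789/1225x_2 - 82/35x_3 - 984/1225 to the basis.

The other S-polynomials (S(g_1,g_2), S(g_2,r), S(g_1,m_4), S(g_2,m_4), S(r,m_4)) all reduce to 0 modulo the current basis, so we have a Gröbner basis.
Inter-reduce: drop elements whose leading term is divisible by another's, tail-reduce, and make monic.
Reduced Gröbner basis: {x_2^2 - 1789/1225x_2 - 82/35x_3 - 984/1225, x_2x_3 - 47/35x_2 - 82/35, x_3^2 - x_2 - x_3 + 1, x_1 - 40/7x_2 - 40/7}.
The reduced Gröbner basis of I + (p) is {x_2^2 - 1789/1225x_2 - 82/35x_3 - 984/1225, x_2x_3 - 47/35x_2 - 82/35, x_3^2 - x_2 - x_3 + 1, x_1 - 40/7x_2 - 40/7} ≠ {1}, a proper ideal, so the enlarged system stays consistent: p is independent of I, with normal form 4x_3^2 - 4x_2 - 4x_3 + 4.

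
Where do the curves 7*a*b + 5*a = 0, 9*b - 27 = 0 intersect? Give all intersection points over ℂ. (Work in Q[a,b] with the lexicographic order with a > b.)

{(0, 3)}

Compute a lex Gröbner basis by Buchberger's algorithm.
f_1 = 7*a*b + 5*a, LT = a*b.
f_2 = 9*b - 27, LT = b.

S(f_1,f_2): lcm = a*b. S = 26/7*a.
  leading term a: no divisor's leading term divides it; move 26/7*a to the remainder.
  remainder 26/7*a ≠ 0; add h_3 = 26/7*a to the basis.

S(f_1,h_3): lcm = a*b. S = 5/7*a.
  leading term a: subtract (5/26)·h_3 from 5/7*a → 0
  remainder 0.

S(f_2,h_3): leading monomials are coprime, so the S-polynomial reduces to 0 (Buchberger's first criterion).
Every S-polynomial of the final basis reduces to 0, so we have a Gröbner basis.
Inter-reduce: drop elements whose leading term is divisible by another's, tail-reduce, and make monic.
Reduced Gröbner basis: {a, b - 3}.

Since the basis is lex-ordered, b - 3 is univariate in b. Its roots are {3}. Back-substituting each root into the other basis elements fixes the other coordinates.
  b = 3: the earlier basis element becomes a = 0, giving a = 0 — point (0, 3).
Each listed point satisfies every original equation (direct substitution).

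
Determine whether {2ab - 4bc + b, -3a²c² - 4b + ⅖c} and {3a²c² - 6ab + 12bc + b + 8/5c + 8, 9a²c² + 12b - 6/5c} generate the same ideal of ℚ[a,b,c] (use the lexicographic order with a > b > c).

For a fixed monomial order, each ideal has a unique reduced Gröbner basis; comparing bases decides equality.
Buchberger on the first generating set:
f_1 = 2ab - 4bc + b, LT = ab.
f_2 = -3a²c² - 4b + ⅖c, LT = a²c².

S(f_1,f_2): lcm = a²bc². S = -2abc³ + ½abc² - 4/3b² + 2/15bc.
  leading term abc³: subtract (-c³)·f_1 from -2abc³ + ½abc² - 4/3b² + 2/15bc → ½abc² - 4/3b² - 4bc⁴ + bc³ + 2/15bc
  leading term abc²: subtract (¼c²)·f_1 from ½abc² - 4/3b² - 4bc⁴ + bc³ + 2/15bc → -4/3b² - 4bc⁴ + 2bc³ - ¼bc² + 2/15bc
  leading term b²: no divisor's leading term divides it; move -4/3b² to the remainder.
  leading term bc⁴: no divisor's leading term divides it; move -4bc⁴ to the remainder.
  leading term bc³: no divisor's leading term divides it; move 2bc³ to the remainder.
  leading term bc²: no divisor's leading term divides it; move -¼bc² to the remainder.
  leading term bc: no divisor's leading term divides it; move 2/15bc to the remainder.
  remainder -4/3b² - 4bc⁴ + 2bc³ - ¼bc² + 2/15bc ≠ 0; add g_3 = -4/3b² - 4bc⁴ + 2bc³ - ¼bc² + 2/15bc to the basis.

The other S-polynomials (S(f_1,g_3), S(f_2,g_3)) all reduce to 0 modulo the current basis, so we have a Gröbner basis.
Inter-reduce: drop elements whose leading term is divisible by another's, tail-reduce, and make monic.
Reduced Gröbner basis: {a²c² + 4/3b - 2/15c, ab - 2bc + ½b, b² + 3bc⁴ - 3/2bc³ + 3/16bc² - 1/10bc}.

Buchberger on the second generating set:
h_1 = 3a²c² - 6ab + 12bc + b + 8/5c + 8, LT = a²c².
h_2 = 9a²c² + 12b - 6/5c, LT = a²c².

S(h_1,h_2): lcm = a²c². S = -2ab + 4bc - b + ⅔c + 8/3.
  leading term ab: no divisor's leading term divides it; move -2ab to the remainder.
  leading term bc: no divisor's leading term divides it; move 4bc to the remainder.
  leading term b: no divisor's leading term divides it; move -b to the remainder.
  leading term c: no divisor's leading term divides it; move ⅔c to the remainder.
  leading term 1: no divisor's leading term divides it; move 8/3 to the remainder.
  remainder -2ab + 4bc - b + ⅔c + 8/3 ≠ 0; add k_3 = -2ab + 4bc - b + ⅔c + 8/3 to the basis.

S(h_1,k_3): lcm = a²bc². S = -2ab² + 2abc³ - ½abc² + ⅓ac³ + 4/3ac² + 4b²c + ⅓b² + 8/15bc + 8/3b.
  leading term ab²: subtract (b)·k_3 from -2ab² + 2abc³ - ½abc² + ⅓ac³ + 4/3ac² + 4b²c + ⅓b² + 8/15bc + 8/3b → 2abc³ - ½abc² + ⅓ac³ + 4/3ac² + 4/3b² - 2/15bc
  leading term abc³: subtract (-c³)·k_3 from 2abc³ - ½abc² + ⅓ac³ + 4/3ac² + 4/3b² - 2/15bc → -½abc² + ⅓ac³ + 4/3ac² + 4/3b² + 4bc⁴ - bc³ - 2/15bc + ⅔c⁴ + 8/3c³
  leading term abc²: subtract (¼c²)·k_3 from -½abc² + ⅓ac³ + 4/3ac² + 4/3b² + 4bc⁴ - bc³ - 2/15bc + ⅔c⁴ + 8/3c³ → ⅓ac³ + 4/3ac² + 4/3b² + 4bc⁴ - 2bc³ + ¼bc² - 2/15bc + ⅔c⁴ + 5/2c³ - ⅔c²
  leading term ac³: no divisor's leading term divides it; move ⅓ac³ to the remainder.
  leading term ac²: no divisor's leading term divides it; move 4/3ac² to the remainder.
  leading term b²: no divisor's leading term divides it; move 4/3b² to the remainder.
  leading term bc⁴: no divisor's leading term divides it; move 4bc⁴ to the remainder.
  leading term bc³: no divisor's leading term divides it; move -2bc³ to the remainder.
  leading term bc²: no divisor's leading term divides it; move ¼bc² to the remainder.
  leading term bc: no divisor's leading term divides it; move -2/15bc to the remainder.
  leading term c⁴: no divisor's leading term divides it; move ⅔c⁴ to the remainder.
  leading term c³: no divisor's leading term divides it; move 5/2c³ to the remainder.
  leading term c²: no divisor's leading term divides it; move -⅔c² to the remainder.
  remainder ⅓ac³ + 4/3ac² + 4/3b² + 4bc⁴ - 2bc³ + ¼bc² - 2/15bc + ⅔c⁴ + 5/2c³ - ⅔c² ≠ 0; add k_4 = ⅓ac³ + 4/3ac² + 4/3b² + 4bc⁴ - 2bc³ + ¼bc² - 2/15bc + ⅔c⁴ + 5/2c³ - ⅔c² to the basis.

S(k_3,k_4): lcm = abc³. S = -4abc² - 4b³ - 12b²c⁴ + 6b²c³ - ¾b²c² + ⅖b²c - 4bc⁴ - 7bc³ + 2bc² - ⅓c⁴ - 4/3c³.
  leading term abc²: subtract (2c²)·k_3 from -4abc² - 4b³ - 12b²c⁴ + 6b²c³ - ¾b²c² + ⅖b²c - 4bc⁴ - 7bc³ + 2bc² - ⅓c⁴ - 4/3c³ → -4b³ - 12b²c⁴ + 6b²c³ - ¾b²c² + ⅖b²c - 4bc⁴ - 15bc³ + 4bc² - ⅓c⁴ - 8/3c³ - 16/3c²
  leading term b³: no divisor's leading term divides it; move -4b³ to the remainder.
  leading term b²c⁴: no divisor's leading term divides it; move -12b²c⁴ to the remainder.
  leading term b²c³: no divisor's leading term divides it; move 6b²c³ to the remainder.
  leading term b²c²: no divisor's leading term divides it; move -¾b²c² to the remainder.
  leading term b²c: no divisor's leading term divides it; move ⅖b²c to the remainder.
  leading term bc⁴: no divisor's leading term divides it; move -4bc⁴ to the remainder.
  leading term bc³: no divisor's leading term divides it; move -15bc³ to the remainder.
  leading term bc²: no divisor's leading term divides it; move 4bc² to the remainder.
  leading term c⁴: no divisor's leading term divides it; move -⅓c⁴ to the remainder.
  leading term c³: no divisor's leading term divides it; move -8/3c³ to the remainder.
  leading term c²: no divisor's leading term divides it; move -16/3c² to the remainder.
  remainder -4b³ - 12b²c⁴ + 6b²c³ - ¾b²c² + ⅖b²c - 4bc⁴ - 15bc³ + 4bc² - ⅓c⁴ - 8/3c³ - 16/3c² ≠ 0; add k_5 = -4b³ - 12b²c⁴ + 6b²c³ - ¾b²c² + ⅖b²c - 4bc⁴ - 15bc³ + 4bc² - ⅓c⁴ - 8/3c³ - 16/3c² to the basis.

The other S-polynomials (S(h_2,k_3), S(h_1,k_4), S(h_2,k_4), S(h_1,k_5), S(h_2,k_5), S(k_3,k_5), S(k_4,k_5)) all reduce to 0 modulo the current basis, so we have a Gröbner basis.
Inter-reduce: drop elements whose leading term is divisible by another's, tail-reduce, and make monic.
Reduced Gröbner basis: {a²c² + 4/3b - 2/15c, ab - 2bc + ½b - ⅓c - 4/3, ac³ + 4ac² + 4b² + 12bc⁴ - 6bc³ + ¾bc² - ⅖bc + 2c⁴ + 15/2c³ - 2c², b³ + 3b²c⁴ - 3/2b²c³ + 3/16b²c² - 1/10b²c + bc⁴ + 15/4bc³ - bc² + 1/12c⁴ + ⅔c³ + 4/3c²}.

Since the reduced bases disagree, the two ideals are not the same.

No, the ideals differ.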